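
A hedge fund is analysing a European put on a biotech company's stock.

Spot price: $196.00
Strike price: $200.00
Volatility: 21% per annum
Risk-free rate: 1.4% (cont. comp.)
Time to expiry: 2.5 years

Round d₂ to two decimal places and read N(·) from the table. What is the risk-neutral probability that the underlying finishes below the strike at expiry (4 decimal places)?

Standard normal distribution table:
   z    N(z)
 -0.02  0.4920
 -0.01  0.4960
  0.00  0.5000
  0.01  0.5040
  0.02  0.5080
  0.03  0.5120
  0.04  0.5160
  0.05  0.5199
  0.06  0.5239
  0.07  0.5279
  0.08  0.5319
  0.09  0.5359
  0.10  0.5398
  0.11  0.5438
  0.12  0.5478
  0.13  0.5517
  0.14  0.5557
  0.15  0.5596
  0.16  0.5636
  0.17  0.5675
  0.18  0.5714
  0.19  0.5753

0.5478

σ√T = 0.21·√2.5 = 0.3320
d₁ = [ln(196/200) + (0.014 + ½·0.21²)·2.5] / (σ√T) = (-0.0202 + 0.0901) / 0.3320 = 0.2106 ≈ 0.21
d₂ = 0.2106 − 0.3320 = -0.1215 ≈ -0.12
Risk-neutral Pr[S_T < K] = N(−d₂) = N(0.12) = 0.5478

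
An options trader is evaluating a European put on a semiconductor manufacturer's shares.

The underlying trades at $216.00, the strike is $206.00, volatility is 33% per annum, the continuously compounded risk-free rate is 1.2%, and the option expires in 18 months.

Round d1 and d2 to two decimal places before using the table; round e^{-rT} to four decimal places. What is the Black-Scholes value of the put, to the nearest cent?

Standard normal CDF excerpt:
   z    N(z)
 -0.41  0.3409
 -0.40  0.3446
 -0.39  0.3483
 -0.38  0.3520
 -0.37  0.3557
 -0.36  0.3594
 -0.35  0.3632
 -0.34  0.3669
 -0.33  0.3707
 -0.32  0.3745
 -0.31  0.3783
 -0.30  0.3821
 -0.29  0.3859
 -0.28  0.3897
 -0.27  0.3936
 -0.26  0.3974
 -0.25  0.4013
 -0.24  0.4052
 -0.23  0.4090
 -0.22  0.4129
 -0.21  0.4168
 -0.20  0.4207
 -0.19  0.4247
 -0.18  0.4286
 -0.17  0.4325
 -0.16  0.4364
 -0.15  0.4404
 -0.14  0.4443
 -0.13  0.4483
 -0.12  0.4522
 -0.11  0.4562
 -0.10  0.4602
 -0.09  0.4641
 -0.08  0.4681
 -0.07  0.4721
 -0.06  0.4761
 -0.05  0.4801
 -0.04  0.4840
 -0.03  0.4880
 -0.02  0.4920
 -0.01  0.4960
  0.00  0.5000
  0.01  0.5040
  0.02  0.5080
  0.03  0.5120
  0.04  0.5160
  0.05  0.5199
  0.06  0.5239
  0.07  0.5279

$26.77

T = 1.5;  σ√T = 0.4042
d₁ = [ln(216/206) + (0.012 + 0.33²/2)·1.5] / 0.4042 = [0.0474 + 0.0997] / 0.4042 = 0.3639 ⇒ 0.36
d₂ = d₁ − σ√T = 0.3639 − 0.4042 = -0.0403 ⇒ -0.04
exp(−rT) = exp(−0.012·1.5) = 0.9822
P = 206·0.9822·N(0.04) − 216·N(-0.36) = 206·0.9822·0.5160 − 216·0.3594 = 104.4039 − 77.6304 = 26.7735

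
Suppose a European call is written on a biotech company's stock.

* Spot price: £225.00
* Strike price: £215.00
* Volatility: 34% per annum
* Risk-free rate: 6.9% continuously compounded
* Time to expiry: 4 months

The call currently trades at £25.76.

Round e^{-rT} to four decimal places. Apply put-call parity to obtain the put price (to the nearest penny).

£10.88

e^(−rT) = e^(−0.069·0.3333) = 0.9773
Put-call parity: C − P = S − K·e^(−rT) = 225 − 215·0.9773 = 225 − 210.1195 = 14.8805
P = C − (C − P) = 25.76 − (14.8805) = 10.8795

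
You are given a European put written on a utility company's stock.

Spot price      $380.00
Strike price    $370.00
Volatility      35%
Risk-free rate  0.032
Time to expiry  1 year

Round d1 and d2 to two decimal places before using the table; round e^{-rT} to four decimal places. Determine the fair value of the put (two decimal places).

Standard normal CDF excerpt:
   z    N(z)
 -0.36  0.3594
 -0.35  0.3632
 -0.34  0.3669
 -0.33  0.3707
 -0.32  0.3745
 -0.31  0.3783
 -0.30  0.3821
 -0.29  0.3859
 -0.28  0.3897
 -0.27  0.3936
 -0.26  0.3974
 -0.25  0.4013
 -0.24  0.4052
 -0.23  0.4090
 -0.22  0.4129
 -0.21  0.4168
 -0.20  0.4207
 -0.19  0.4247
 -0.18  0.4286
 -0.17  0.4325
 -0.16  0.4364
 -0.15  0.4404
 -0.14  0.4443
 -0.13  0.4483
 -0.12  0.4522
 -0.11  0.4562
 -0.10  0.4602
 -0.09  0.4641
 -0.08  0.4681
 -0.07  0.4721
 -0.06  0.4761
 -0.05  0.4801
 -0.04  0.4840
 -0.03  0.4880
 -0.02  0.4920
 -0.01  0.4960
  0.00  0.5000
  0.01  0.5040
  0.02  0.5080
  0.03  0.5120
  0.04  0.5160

$41.18

T = 1;  σ√T = 0.3500
d₁ = [ln(380/370) + (0.032 + ½·0.35²)·1] / (σ√T) = (0.0267 + 0.0932) / 0.3500 = 0.3426 ≈ 0.34
d₂ = 0.3426 − 0.3500 = -0.0074 ≈ -0.01
e^(−rT) = e^(−0.032·1) = 0.9685
P = 370·0.9685·N(0.01) − 380·N(-0.34) = 370·0.9685·0.5040 − 380·0.3669 = 180.6059 − 139.4220 = 41.1839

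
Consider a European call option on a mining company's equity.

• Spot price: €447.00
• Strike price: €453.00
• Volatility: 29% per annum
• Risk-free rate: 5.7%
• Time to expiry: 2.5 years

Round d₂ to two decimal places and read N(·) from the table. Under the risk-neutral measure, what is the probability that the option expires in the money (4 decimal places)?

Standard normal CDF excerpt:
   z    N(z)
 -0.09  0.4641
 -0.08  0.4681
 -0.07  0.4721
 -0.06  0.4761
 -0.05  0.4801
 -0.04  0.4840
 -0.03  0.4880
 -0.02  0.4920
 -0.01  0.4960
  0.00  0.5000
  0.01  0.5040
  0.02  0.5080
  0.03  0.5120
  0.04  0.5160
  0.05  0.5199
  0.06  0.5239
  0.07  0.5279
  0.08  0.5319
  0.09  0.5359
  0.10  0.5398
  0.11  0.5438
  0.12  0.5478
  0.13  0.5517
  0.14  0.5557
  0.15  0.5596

0.5199

T = 2.5;  σ√T = 0.4585
d₁ = [ln(447/453) + (0.057 + 0.29²/2)·2.5] / 0.4585 = [-0.0133 + 0.2476] / 0.4585 = 0.5110 ≈ 0.51
d₂ = d₁ − σ√T = 0.5110 − 0.4585 = 0.0524 ≈ 0.05
Risk-neutral Pr[S_T > K] = N(d₂) = N(0.05) = 0.5199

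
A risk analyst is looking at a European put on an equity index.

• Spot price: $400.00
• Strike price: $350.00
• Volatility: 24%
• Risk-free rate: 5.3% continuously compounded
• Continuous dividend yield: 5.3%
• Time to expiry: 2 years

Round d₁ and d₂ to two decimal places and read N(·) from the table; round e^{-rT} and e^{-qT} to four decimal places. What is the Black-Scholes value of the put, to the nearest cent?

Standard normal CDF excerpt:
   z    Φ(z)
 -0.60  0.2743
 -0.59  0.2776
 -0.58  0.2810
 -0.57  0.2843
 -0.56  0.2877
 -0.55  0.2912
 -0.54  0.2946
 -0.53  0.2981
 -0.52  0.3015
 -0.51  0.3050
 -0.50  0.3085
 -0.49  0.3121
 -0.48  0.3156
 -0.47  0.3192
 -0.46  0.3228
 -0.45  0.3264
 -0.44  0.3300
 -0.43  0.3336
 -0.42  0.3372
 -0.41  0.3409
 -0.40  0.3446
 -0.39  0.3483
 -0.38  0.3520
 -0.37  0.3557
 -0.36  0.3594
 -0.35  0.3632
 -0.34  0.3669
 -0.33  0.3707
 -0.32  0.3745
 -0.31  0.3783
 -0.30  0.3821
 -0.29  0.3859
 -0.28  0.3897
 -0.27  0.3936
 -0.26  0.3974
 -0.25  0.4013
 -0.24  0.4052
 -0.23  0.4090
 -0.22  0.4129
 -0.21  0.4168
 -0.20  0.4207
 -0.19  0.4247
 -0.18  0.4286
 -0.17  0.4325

$26.47

σ√T = 0.24 × 1.4142 = 0.3394
d₁ = [ln(400/350) + (0.053 − 0.053 + ½·0.24²)·2] / (σ√T) = (0.1335 + 0.0576) / 0.3394 = 0.5631 which rounds to 0.56
d₂ = 0.5631 − 0.3394 = 0.2237 which rounds to 0.22
exp(−qT) = exp(−0.053·2) = 0.8994;  exp(−rT) = exp(−0.053·2) = 0.8994
N(−d₂) = N(-0.22) = 0.4129;  N(−d₁) = N(-0.56) = 0.2877
P = 350·0.8994·0.4129 − 400·0.8994·0.2877 = 129.9768 − 103.5030 = 26.4738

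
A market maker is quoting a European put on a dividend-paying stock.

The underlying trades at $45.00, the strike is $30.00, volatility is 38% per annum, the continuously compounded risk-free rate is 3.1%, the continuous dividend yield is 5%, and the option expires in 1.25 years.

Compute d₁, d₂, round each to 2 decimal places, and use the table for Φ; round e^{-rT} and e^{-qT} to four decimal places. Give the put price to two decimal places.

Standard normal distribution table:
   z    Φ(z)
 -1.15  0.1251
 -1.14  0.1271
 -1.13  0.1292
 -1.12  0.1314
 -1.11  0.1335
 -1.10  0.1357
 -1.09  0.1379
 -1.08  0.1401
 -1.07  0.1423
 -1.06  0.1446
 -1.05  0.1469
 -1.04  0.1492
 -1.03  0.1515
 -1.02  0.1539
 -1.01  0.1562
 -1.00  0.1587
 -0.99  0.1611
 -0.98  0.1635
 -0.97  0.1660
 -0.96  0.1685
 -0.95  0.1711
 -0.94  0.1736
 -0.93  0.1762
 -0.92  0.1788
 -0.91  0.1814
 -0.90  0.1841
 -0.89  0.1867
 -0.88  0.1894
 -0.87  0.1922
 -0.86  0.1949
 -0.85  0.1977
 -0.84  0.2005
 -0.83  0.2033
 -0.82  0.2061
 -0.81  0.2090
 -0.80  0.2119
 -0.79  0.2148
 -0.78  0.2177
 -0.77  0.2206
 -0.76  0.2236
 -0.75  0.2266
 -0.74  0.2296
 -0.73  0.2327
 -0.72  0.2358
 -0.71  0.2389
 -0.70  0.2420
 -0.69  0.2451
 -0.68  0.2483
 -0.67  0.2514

$1.43

T = 1.25;  σ√T = 0.4249
d₁ = [ln(45/30) + (0.031 − 0.05 + 0.38²/2)·1.25] / 0.4249 = [0.4055 + 0.0665] / 0.4249 = 1.1109 → 1.11
d₂ = d₁ − σ√T = 1.1109 − 0.4249 = 0.6860 → 0.69
e^(−qT) = e^(−0.05·1.25) = 0.9394;  e^(−rT) = e^(−0.031·1.25) = 0.9620
P = 30·0.9620·N(-0.69) − 45·0.9394·N(-1.11) = 30·0.9620·0.2451 − 45·0.9394·0.1335 = 7.0736 − 5.6434 = 1.4301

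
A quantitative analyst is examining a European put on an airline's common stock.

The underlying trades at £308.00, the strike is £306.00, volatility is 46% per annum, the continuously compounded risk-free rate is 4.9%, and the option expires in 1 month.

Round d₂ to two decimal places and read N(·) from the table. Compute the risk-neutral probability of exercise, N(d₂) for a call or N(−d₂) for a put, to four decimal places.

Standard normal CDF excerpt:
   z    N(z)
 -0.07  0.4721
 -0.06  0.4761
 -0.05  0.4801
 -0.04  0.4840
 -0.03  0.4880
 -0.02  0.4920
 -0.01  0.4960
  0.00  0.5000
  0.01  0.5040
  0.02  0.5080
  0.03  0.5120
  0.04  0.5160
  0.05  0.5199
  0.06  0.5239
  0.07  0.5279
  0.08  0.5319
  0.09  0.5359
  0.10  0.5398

T = 0.08333;  σ√T = 0.1328
d₁ = [ln(308/306) + (0.049 + ½·0.46²)·0.08333] / (σ√T) = (0.0065 + 0.0129) / 0.1328 = 0.1462 → 0.15
d₂ = 0.1462 − 0.1328 = 0.0134 → 0.01
Risk-neutral Pr[S_T < K] = N(−d₂) = N(-0.01) = 0.4960

0.4960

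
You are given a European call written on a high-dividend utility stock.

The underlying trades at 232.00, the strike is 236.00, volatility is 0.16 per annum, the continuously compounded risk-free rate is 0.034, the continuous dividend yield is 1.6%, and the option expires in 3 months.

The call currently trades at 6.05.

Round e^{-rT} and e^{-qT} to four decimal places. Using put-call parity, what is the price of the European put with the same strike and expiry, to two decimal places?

e^(−qT) = e^(−0.016·0.25) = 0.9960;  e^(−rT) = e^(−0.034·0.25) = 0.9915
Put-call parity: C − P = S·e^(−qT) − K·e^(−rT) = 232·0.9960 − 236·0.9915 = 231.0720 − 233.9940 = -2.9220
P = C − (C − P) = 6.05 − (-2.9220) = 8.9720

8.97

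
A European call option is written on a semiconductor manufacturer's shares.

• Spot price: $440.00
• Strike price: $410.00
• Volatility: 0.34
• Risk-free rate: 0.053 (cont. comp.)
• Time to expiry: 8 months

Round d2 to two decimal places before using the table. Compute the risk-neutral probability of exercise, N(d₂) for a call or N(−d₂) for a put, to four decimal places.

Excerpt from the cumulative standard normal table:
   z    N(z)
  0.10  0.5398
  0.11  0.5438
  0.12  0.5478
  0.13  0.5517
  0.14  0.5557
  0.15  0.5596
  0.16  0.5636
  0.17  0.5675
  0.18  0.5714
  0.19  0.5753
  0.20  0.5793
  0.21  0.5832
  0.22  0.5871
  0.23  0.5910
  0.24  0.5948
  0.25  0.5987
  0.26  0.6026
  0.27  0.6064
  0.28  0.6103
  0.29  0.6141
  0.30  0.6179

0.5948

T = 0.6667;  σ√T = 0.2776
ln(S/K) + (r + σ²/2)T = ln(440/410) + (0.053 + 0.34²/2)·0.6667 = 0.0706 + 0.0739 = 0.1445
d₁ = 0.1445 / 0.2776 = 0.5205 ≈ 0.52
d₂ = d₁ − σ√T = 0.5205 − 0.2776 = 0.2429 ≈ 0.24
Pr(exercise) under Q = N(d₂) = 0.5948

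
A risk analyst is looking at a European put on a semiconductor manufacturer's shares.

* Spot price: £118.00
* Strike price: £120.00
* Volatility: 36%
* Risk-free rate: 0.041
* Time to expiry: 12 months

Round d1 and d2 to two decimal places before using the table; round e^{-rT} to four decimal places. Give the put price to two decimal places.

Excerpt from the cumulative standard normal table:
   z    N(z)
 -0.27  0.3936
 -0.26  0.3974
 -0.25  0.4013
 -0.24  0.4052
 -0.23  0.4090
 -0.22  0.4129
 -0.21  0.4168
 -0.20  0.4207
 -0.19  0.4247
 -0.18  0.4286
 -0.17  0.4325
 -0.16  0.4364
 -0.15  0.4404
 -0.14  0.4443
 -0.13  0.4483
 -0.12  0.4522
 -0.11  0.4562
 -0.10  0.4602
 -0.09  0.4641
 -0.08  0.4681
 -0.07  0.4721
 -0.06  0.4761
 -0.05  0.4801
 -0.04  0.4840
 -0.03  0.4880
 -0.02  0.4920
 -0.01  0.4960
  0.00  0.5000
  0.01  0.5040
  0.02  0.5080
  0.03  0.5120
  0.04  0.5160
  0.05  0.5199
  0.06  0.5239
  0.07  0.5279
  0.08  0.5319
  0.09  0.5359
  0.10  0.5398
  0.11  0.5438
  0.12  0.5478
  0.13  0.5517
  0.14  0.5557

σ√T = 0.36·√1 = 0.3600
ln(S/K) + (r + σ²/2)T = ln(118/120) + (0.041 + 0.36²/2)·1 = -0.0168 + 0.1058 = 0.0890
d₁ = 0.0890 / 0.3600 = 0.2472 ⇒ 0.25
d₂ = d₁ − σ√T = 0.2472 − 0.3600 = -0.1128 ⇒ -0.11
exp(−rT) = exp(−0.041·1) = 0.9598
N(−d₂) = N(0.11) = 0.5438;  N(−d₁) = N(-0.25) = 0.4013
P = 120·0.9598·0.5438 − 118·0.4013 = 62.6327 − 47.3534 = 15.2793

£15.28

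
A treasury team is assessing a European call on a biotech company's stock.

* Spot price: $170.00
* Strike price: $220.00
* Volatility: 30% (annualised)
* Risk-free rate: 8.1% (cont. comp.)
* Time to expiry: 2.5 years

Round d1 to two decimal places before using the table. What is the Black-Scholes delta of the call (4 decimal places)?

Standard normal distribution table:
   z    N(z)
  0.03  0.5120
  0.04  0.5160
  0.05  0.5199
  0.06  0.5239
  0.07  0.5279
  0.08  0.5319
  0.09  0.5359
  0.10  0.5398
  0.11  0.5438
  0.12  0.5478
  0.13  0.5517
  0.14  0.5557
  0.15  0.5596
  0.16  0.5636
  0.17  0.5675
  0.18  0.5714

0.5478

σ√T = 0.3 × 1.5811 = 0.4743
d₁ = [ln(170/220) + (0.081 + ½·0.3²)·2.5] / (σ√T) = (-0.2578 + 0.3150) / 0.4743 = 0.1205 ≈ 0.12
N(d₁) = N(0.12) = 0.5478
Δ_call = N(d₁) = 0.5478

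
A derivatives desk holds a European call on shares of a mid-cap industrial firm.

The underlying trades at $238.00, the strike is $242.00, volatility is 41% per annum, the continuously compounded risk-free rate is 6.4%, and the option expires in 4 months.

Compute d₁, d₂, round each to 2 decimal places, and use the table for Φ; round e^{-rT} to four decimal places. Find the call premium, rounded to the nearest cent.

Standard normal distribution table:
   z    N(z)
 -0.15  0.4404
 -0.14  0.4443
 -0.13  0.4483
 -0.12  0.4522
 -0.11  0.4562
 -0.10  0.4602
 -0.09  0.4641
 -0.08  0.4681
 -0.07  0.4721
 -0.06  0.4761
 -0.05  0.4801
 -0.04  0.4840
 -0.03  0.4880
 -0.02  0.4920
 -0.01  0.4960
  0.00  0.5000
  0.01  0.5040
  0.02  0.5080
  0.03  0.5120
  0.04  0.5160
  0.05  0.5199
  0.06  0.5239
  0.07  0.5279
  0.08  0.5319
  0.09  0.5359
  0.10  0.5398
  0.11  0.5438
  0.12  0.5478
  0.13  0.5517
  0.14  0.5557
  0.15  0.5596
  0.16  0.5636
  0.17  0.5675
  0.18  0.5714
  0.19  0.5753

$23.24

σ√T = 0.41·√0.3333 = 0.2367
ln(S/K) + (r + σ²/2)T = ln(238/242) + (0.064 + 0.41²/2)·0.3333 = -0.0167 + 0.0493 = 0.0327
d₁ = 0.0327 / 0.2367 = 0.1381 ⇒ 0.14
d₂ = d₁ − σ√T = 0.1381 − 0.2367 = -0.0986 ⇒ -0.10
exp(−rT) = exp(−0.064·0.3333) = 0.9789
C = 238·N(0.14) − 242·0.9789·N(-0.10) = 238·0.5557 − 242·0.9789·0.4602 = 132.2566 − 109.0185 = 23.2381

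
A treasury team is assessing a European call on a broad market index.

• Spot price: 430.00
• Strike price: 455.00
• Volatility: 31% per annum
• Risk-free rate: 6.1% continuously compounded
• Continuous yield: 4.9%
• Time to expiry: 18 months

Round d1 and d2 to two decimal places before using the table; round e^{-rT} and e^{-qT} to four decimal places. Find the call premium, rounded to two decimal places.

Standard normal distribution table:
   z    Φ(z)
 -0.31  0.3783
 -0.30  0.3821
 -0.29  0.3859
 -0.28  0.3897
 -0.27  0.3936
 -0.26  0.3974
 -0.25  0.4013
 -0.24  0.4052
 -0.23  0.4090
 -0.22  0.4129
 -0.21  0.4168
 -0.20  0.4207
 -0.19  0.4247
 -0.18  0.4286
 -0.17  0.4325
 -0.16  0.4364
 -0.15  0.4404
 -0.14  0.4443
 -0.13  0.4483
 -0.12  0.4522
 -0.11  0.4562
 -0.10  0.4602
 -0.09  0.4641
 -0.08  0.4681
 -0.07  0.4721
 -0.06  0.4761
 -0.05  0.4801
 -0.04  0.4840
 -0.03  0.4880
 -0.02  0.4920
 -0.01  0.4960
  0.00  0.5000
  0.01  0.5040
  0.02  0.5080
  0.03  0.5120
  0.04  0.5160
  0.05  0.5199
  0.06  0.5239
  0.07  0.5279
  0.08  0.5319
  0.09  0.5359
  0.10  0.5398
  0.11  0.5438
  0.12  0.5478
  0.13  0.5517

σ√T = 0.31 × 1.2247 = 0.3797
d₁ = [ln(430/455) + (0.061 − 0.049 + 0.31²/2)·1.5] / 0.3797 = [-0.0565 + 0.0901] / 0.3797 = 0.0884 which rounds to 0.09
d₂ = d₁ − σ√T = 0.0884 − 0.3797 = -0.2913 which rounds to -0.29
exp(−qT) = exp(−0.049·1.5) = 0.9291;  exp(−rT) = exp(−0.061·1.5) = 0.9126
N(d₁) = N(0.09) = 0.5359;  N(d₂) = N(-0.29) = 0.3859
C = 430·0.9291·0.5359 − 455·0.9126·0.3859 = 214.0990 − 160.2384 = 53.8606

53.86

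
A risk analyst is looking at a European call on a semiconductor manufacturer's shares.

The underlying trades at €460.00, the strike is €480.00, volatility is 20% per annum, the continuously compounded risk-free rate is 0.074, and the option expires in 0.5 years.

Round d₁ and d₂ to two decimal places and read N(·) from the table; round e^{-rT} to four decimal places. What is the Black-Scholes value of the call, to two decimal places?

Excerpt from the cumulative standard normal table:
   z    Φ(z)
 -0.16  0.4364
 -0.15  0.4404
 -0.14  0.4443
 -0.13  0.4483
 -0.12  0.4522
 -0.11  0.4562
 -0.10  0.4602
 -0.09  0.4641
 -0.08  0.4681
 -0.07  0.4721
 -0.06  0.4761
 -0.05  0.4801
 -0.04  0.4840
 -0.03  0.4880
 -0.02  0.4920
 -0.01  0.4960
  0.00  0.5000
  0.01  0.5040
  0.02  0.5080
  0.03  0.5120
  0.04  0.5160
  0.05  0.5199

σ√T = 0.2·√0.5 = 0.1414
d₁ = [ln(460/480) + (0.074 + 0.2²/2)·0.5] / 0.1414 = [-0.0426 + 0.0470] / 0.1414 = 0.0314 ⇒ 0.03
d₂ = d₁ − σ√T = 0.0314 − 0.1414 = -0.1100 ⇒ -0.11
exp(−rT) = exp(−0.074·0.5) = 0.9637
N(d₁) = N(0.03) = 0.5120;  N(d₂) = N(-0.11) = 0.4562
C = 460·0.5120 − 480·0.9637·0.4562 = 235.5200 − 211.0272 = 24.4928

€24.49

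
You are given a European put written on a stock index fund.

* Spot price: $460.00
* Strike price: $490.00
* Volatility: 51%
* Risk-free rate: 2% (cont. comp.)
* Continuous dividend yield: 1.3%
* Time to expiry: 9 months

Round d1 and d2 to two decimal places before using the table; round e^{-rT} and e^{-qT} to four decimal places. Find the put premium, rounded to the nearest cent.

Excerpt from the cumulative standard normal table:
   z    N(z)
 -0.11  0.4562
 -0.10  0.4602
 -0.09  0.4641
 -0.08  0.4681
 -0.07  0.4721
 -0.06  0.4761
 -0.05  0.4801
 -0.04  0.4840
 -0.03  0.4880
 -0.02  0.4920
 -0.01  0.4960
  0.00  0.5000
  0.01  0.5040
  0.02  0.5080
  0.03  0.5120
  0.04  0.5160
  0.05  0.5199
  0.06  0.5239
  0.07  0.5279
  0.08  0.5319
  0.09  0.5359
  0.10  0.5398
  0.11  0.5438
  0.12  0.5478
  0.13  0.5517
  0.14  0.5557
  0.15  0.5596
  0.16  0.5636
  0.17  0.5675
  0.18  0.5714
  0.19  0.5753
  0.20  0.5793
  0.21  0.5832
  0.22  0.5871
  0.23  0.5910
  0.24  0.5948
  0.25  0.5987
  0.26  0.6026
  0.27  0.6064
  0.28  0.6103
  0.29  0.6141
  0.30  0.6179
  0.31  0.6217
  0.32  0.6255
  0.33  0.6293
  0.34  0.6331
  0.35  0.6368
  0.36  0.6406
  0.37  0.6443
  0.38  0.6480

T = 0.75;  σ√T = 0.4417
d₁ = [ln(460/490) + (0.02 − 0.013 + 0.51²/2)·0.75] / 0.4417 = [-0.0632 + 0.1028] / 0.4417 = 0.0897 → 0.09
d₂ = d₁ − σ√T = 0.0897 − 0.4417 = -0.3520 → -0.35
e^(−qT) = e^(−0.013·0.75) = 0.9903;  e^(−rT) = e^(−0.02·0.75) = 0.9851
P = 490·0.9851·N(0.35) − 460·0.9903·N(-0.09) = 490·0.9851·0.6368 − 460·0.9903·0.4641 = 307.3827 − 211.4152 = 95.9675

$95.97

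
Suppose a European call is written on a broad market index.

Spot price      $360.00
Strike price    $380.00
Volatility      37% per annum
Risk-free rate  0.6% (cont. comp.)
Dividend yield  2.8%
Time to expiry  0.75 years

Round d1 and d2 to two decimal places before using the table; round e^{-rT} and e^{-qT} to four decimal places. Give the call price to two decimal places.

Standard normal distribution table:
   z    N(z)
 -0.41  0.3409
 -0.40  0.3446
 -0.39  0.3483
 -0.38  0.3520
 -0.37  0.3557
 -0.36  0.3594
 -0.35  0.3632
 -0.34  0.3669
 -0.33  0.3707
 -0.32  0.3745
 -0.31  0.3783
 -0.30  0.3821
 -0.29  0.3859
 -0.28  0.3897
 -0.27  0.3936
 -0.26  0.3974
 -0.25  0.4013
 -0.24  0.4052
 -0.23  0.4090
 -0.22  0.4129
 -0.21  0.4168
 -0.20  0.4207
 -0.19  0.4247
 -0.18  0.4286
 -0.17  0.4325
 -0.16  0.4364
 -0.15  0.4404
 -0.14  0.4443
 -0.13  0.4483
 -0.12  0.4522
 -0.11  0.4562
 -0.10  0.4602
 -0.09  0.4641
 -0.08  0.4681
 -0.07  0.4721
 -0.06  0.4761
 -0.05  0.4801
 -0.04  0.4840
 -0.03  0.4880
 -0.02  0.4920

T = 0.75;  σ√T = 0.3204
d₁ = [ln(360/380) + (0.006 − 0.028 + ½·0.37²)·0.75] / (σ√T) = (-0.0541 + 0.0348) / 0.3204 = -0.0600 ⇒ -0.06
d₂ = -0.0600 − 0.3204 = -0.3804 ⇒ -0.38
exp(−qT) = exp(−0.028·0.75) = 0.9792;  exp(−rT) = exp(−0.006·0.75) = 0.9955
C = 360·0.9792·N(-0.06) − 380·0.9955·N(-0.38) = 360·0.9792·0.4761 − 380·0.9955·0.3520 = 167.8310 − 133.1581 = 34.6729

$34.67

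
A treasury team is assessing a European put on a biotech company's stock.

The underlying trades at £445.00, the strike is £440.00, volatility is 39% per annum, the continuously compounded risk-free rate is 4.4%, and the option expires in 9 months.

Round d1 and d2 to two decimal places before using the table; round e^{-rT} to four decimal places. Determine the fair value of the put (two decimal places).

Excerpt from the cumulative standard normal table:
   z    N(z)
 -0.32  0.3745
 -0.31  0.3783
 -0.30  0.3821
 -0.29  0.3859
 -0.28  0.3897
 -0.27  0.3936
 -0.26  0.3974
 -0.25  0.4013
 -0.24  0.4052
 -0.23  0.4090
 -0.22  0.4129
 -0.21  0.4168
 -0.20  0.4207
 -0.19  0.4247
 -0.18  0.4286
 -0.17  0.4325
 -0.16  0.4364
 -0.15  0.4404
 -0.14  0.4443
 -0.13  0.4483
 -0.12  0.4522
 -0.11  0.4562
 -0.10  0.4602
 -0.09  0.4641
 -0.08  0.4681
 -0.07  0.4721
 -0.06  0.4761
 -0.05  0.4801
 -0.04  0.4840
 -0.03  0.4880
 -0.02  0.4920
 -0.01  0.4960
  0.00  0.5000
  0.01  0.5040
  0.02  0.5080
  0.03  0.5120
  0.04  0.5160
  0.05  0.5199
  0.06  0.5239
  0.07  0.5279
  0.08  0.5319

£49.63

T = 0.75;  σ√T = 0.3377
d₁ = [ln(445/440) + (0.044 + 0.39²/2)·0.75] / 0.3377 = [0.0113 + 0.0900] / 0.3377 = 0.3000 which rounds to 0.30
d₂ = d₁ − σ√T = 0.3000 − 0.3377 = -0.0377 which rounds to -0.04
exp(−rT) = exp(−0.044·0.75) = 0.9675
N(−d₂) = N(0.04) = 0.5160;  N(−d₁) = N(-0.30) = 0.3821
P = 440·0.9675·0.5160 − 445·0.3821 = 219.6612 − 170.0345 = 49.6267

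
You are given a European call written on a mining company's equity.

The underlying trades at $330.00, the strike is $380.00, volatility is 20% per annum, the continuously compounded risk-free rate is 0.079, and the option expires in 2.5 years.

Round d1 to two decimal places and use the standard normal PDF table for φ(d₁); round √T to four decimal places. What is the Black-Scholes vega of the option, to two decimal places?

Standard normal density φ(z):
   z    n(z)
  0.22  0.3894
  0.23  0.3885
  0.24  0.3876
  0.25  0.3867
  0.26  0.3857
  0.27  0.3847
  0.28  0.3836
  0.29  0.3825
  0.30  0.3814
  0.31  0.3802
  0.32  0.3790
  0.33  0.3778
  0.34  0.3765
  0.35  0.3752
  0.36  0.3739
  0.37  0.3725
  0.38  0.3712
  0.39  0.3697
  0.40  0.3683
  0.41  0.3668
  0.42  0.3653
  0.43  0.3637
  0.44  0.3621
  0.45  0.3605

σ√T = 0.2 × 1.5811 = 0.3162
d₁ = [ln(330/380) + (0.079 + 0.2²/2)·2.5] / 0.3162 = [-0.1411 + 0.2475] / 0.3162 = 0.3365 ⇒ 0.34
√T = √2.5 = 1.5811
φ(d₁) = φ(0.34) = 0.3765
vega = S·φ(d₁)·√T = 330·0.3765·1.5811 = 196.4438
(Call and put vega coincide under Black-Scholes.)

196.44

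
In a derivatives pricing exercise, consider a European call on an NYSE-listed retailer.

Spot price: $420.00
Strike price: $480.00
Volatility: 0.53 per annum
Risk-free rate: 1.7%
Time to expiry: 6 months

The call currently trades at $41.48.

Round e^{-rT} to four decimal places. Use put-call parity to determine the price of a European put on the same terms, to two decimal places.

$97.40

e^(−rT) = e^(−0.017·0.5) = 0.9915
Put-call parity: C − P = S − K·e^(−rT) = 420 − 480·0.9915 = 420 − 475.9200 = -55.9200
P = C − (C − P) = 41.48 − (-55.9200) = 97.4000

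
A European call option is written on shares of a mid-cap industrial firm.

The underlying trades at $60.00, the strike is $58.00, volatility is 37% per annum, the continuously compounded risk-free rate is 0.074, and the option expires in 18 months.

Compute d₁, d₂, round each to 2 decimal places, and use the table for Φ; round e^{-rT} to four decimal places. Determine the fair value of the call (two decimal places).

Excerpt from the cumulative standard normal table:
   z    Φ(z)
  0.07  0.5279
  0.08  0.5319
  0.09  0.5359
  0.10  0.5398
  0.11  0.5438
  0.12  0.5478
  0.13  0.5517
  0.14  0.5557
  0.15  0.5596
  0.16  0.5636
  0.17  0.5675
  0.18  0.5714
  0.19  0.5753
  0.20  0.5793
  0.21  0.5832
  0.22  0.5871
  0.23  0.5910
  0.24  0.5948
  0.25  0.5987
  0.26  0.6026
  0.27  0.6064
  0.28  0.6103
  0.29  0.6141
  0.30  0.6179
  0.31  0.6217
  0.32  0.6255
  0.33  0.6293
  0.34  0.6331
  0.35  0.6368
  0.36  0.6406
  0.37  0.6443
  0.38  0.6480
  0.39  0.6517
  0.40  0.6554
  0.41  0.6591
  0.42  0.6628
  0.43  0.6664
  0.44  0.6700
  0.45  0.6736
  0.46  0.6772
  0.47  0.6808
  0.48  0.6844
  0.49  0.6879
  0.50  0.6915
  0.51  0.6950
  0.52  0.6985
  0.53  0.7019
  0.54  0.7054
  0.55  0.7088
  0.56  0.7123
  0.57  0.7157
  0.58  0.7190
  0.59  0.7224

$14.71

T = 1.5;  σ√T = 0.4532
ln(S/K) + (r + σ²/2)T = ln(60/58) + (0.074 + 0.37²/2)·1.5 = 0.0339 + 0.2137 = 0.2476
d₁ = 0.2476 / 0.4532 = 0.5463 → 0.55
d₂ = d₁ − σ√T = 0.5463 − 0.4532 = 0.0932 → 0.09
exp(−rT) = exp(−0.074·1.5) = 0.8949
C = 60·N(0.55) − 58·0.8949·N(0.09) = 60·0.7088 − 58·0.8949·0.5359 = 42.5280 − 27.8155 = 14.7125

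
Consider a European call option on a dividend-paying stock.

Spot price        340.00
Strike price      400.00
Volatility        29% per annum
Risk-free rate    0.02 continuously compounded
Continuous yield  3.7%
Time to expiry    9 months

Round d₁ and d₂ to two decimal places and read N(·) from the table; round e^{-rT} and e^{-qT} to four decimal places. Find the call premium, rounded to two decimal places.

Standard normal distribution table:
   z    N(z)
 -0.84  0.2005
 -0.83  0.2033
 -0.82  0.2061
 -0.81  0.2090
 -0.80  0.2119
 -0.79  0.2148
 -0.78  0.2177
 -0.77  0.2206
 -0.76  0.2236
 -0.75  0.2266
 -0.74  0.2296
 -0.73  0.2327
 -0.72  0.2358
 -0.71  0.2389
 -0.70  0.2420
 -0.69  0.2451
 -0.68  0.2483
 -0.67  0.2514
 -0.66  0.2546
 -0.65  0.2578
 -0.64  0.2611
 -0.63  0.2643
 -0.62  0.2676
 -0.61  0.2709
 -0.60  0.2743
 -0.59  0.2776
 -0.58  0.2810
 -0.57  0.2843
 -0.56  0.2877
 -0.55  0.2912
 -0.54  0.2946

σ√T = 0.29·√0.75 = 0.2511
ln(S/K) + (r − q + σ²/2)T = ln(340/400) + (0.02 − 0.037 + 0.29²/2)·0.75 = -0.1625 + 0.0188 = -0.1437
d₁ = -0.1437 / 0.2511 = -0.5723 ⇒ -0.57
d₂ = d₁ − σ√T = -0.5723 − 0.2511 = -0.8234 ⇒ -0.82
e^(−qT) = e^(−0.037·0.75) = 0.9726;  e^(−rT) = e^(−0.02·0.75) = 0.9851
N(d₁) = N(-0.57) = 0.2843;  N(d₂) = N(-0.82) = 0.2061
C = 340·0.9726·0.2843 − 400·0.9851·0.2061 = 94.0135 − 81.2116 = 12.8018

12.80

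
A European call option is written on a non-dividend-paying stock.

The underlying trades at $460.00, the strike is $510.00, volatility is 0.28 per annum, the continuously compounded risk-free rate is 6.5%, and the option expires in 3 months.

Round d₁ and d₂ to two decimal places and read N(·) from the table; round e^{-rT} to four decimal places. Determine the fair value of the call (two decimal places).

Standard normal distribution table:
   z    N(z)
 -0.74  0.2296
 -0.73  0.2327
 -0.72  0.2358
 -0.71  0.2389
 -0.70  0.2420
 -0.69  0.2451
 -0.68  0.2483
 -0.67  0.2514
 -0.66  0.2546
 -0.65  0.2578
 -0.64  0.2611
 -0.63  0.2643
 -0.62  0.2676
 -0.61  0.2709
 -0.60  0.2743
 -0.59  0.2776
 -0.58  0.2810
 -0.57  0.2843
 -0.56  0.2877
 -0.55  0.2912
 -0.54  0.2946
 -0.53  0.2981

σ√T = 0.28·√0.25 = 0.1400
d₁ = [ln(460/510) + (0.065 + 0.28²/2)·0.25] / 0.1400 = [-0.1032 + 0.0261] / 0.1400 = -0.5510 ≈ -0.55
d₂ = d₁ − σ√T = -0.5510 − 0.1400 = -0.6910 ≈ -0.69
exp(−rT) = exp(−0.065·0.25) = 0.9839
C = 460·N(-0.55) − 510·0.9839·N(-0.69) = 460·0.2912 − 510·0.9839·0.2451 = 133.9520 − 122.9885 = 10.9635

$10.96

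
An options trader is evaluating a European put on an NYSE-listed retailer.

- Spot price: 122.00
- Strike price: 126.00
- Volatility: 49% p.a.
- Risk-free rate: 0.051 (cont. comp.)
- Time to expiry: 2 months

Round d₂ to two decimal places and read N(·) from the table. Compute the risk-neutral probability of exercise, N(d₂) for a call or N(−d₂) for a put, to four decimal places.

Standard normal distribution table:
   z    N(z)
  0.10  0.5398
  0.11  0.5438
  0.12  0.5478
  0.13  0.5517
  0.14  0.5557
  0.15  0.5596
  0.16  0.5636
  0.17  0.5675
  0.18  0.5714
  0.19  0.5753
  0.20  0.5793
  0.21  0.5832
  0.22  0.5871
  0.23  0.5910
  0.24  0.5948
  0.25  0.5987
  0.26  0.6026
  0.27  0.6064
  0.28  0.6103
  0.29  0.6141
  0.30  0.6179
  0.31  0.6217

0.5871

σ√T = 0.49·√0.1667 = 0.2000
d₁ = [ln(122/126) + (0.051 + 0.49²/2)·0.1667] / 0.2000 = [-0.0323 + 0.0285] / 0.2000 = -0.0188 ≈ -0.02
d₂ = d₁ − σ√T = -0.0188 − 0.2000 = -0.2188 ≈ -0.22
Risk-neutral Pr[S_T < K] = N(−d₂) = N(0.22) = 0.5871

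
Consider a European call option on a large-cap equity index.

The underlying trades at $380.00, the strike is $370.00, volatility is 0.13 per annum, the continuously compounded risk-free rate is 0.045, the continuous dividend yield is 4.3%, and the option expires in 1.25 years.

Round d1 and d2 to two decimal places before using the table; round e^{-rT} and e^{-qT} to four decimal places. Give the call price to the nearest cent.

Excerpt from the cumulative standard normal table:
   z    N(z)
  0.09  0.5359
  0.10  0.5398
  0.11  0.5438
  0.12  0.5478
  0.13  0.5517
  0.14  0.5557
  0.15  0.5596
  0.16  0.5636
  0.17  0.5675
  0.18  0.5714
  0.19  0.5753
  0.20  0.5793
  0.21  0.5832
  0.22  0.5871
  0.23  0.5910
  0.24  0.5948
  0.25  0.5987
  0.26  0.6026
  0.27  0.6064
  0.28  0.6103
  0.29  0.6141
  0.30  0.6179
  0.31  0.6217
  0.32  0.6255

σ√T = 0.13 × 1.1180 = 0.1453
ln(S/K) + (r − q + σ²/2)T = ln(380/370) + (0.045 − 0.043 + 0.13²/2)·1.25 = 0.0267 + 0.0131 = 0.0397
d₁ = 0.0397 / 0.1453 = 0.2734 ≈ 0.27
d₂ = d₁ − σ√T = 0.2734 − 0.1453 = 0.1280 ≈ 0.13
exp(−qT) = exp(−0.043·1.25) = 0.9477;  exp(−rT) = exp(−0.045·1.25) = 0.9453
C = 380·0.9477·N(0.27) − 370·0.9453·N(0.13) = 380·0.9477·0.6064 − 370·0.9453·0.5517 = 218.3804 − 192.9631 = 25.4173

$25.42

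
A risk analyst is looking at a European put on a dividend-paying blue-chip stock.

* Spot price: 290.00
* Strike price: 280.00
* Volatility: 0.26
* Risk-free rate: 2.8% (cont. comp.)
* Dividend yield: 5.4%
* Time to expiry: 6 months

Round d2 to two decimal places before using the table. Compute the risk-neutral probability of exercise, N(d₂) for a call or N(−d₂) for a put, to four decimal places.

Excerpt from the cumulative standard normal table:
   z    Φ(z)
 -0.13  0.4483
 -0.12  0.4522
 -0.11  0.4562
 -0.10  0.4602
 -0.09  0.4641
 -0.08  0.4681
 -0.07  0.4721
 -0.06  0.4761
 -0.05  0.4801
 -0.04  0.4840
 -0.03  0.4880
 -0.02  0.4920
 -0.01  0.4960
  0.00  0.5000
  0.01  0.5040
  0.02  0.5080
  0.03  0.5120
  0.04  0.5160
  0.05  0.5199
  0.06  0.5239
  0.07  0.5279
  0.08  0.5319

T = 0.5;  σ√T = 0.1838
d₁ = [ln(290/280) + (0.028 − 0.054 + 0.26²/2)·0.5] / 0.1838 = [0.0351 + 0.0039] / 0.1838 = 0.2121 ⇒ 0.21
d₂ = d₁ − σ√T = 0.2121 − 0.1838 = 0.0282 ⇒ 0.03
Risk-neutral Pr[S_T < K] = N(−d₂) = N(-0.03) = 0.4880

0.4880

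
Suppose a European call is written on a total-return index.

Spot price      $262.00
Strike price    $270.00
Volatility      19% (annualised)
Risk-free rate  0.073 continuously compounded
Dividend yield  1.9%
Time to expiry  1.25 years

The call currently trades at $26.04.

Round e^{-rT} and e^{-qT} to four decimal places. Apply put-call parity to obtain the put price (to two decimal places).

e^(−qT) = e^(−0.019·1.25) = 0.9765;  e^(−rT) = e^(−0.073·1.25) = 0.9128
Put-call parity: C − P = S·e^(−qT) − K·e^(−rT) = 262·0.9765 − 270·0.9128 = 255.8430 − 246.4560 = 9.3870
P = C − (C − P) = 26.04 − (9.3870) = 16.6530

$16.65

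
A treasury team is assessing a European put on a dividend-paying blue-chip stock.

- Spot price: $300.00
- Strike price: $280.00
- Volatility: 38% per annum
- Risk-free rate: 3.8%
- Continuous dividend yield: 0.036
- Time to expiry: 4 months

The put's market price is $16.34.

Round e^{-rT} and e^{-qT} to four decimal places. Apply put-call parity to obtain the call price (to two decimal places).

$36.30

exp(−qT) = exp(−0.036·0.3333) = 0.9881;  exp(−rT) = exp(−0.038·0.3333) = 0.9874
Put-call parity: C − P = S·e^(−qT) − K·e^(−rT) = 300·0.9881 − 280·0.9874 = 296.4300 − 276.4720 = 19.9580
C = P + (C − P) = 16.34 + (19.9580) = 36.2980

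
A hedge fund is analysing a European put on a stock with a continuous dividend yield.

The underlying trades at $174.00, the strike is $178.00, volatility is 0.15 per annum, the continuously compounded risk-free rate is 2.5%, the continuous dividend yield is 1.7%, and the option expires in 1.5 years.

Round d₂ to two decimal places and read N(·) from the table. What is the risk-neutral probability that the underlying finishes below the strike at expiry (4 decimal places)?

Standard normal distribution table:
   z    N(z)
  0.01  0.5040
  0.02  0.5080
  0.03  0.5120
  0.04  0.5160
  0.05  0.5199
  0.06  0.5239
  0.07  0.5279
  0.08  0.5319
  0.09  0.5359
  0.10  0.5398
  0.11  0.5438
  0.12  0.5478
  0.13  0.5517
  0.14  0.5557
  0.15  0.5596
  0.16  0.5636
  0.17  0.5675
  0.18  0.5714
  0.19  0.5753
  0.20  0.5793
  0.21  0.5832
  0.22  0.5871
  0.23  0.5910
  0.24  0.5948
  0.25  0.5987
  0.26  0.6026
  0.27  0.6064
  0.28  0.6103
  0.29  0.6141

T = 1.5;  σ√T = 0.1837
ln(S/K) + (r − q + σ²/2)T = ln(174/178) + (0.025 − 0.017 + 0.15²/2)·1.5 = -0.0227 + 0.0289 = 0.0061
d₁ = 0.0061 / 0.1837 = 0.0335 ≈ 0.03
d₂ = d₁ − σ√T = 0.0335 − 0.1837 = -0.1503 ≈ -0.15
Pr(exercise) under Q = N(−d₂) = N(0.15) = 0.5596

0.5596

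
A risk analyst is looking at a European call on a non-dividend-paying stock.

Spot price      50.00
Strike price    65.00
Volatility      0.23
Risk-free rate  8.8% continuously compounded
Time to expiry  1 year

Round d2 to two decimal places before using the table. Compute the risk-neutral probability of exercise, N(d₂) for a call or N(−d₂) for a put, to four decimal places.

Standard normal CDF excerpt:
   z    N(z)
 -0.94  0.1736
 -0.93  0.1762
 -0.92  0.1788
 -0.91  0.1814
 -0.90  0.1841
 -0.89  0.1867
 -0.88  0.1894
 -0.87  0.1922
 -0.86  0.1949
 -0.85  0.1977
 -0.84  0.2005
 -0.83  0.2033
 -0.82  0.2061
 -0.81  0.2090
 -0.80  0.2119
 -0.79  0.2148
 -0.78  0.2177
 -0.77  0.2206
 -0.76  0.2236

0.1922

σ√T = 0.23 × 1.0000 = 0.2300
d₁ = [ln(50/65) + (0.088 + ½·0.23²)·1] / (σ√T) = (-0.2624 + 0.1144) / 0.2300 = -0.6431 → -0.64
d₂ = -0.6431 − 0.2300 = -0.8731 → -0.87
Pr(exercise) under Q = N(d₂) = 0.1922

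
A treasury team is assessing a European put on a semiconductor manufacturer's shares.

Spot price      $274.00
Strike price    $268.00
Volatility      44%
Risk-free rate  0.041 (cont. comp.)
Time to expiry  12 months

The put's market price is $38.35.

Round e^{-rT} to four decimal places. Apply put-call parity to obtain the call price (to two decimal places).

$55.12

e^(−rT) = e^(−0.041·1) = 0.9598
Put-call parity: C − P = S − K·e^(−rT) = 274 − 268·0.9598 = 274 − 257.2264 = 16.7736
C = P + (C − P) = 38.35 + (16.7736) = 55.1236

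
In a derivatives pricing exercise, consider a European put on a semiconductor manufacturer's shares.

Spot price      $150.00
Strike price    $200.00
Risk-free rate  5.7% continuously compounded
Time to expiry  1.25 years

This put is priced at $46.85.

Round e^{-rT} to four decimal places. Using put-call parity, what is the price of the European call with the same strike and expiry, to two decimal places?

$10.61

e^(−rT) = e^(−0.057·1.25) = 0.9312
Put-call parity: C − P = S − K·e^(−rT) = 150 − 200·0.9312 = 150 − 186.2400 = -36.2400
C = P + (C − P) = 46.85 + (-36.2400) = 10.6100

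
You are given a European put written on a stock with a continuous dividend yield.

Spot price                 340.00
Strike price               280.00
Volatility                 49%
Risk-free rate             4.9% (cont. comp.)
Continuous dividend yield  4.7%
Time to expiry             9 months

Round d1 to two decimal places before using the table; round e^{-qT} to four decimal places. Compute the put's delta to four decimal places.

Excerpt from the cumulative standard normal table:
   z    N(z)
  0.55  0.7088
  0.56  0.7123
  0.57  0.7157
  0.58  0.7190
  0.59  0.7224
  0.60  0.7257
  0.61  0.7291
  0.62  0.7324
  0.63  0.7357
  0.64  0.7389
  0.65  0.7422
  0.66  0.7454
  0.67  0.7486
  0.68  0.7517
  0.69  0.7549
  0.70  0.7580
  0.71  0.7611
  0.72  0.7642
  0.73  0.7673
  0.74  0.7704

σ√T = 0.49·√0.75 = 0.4244
d₁ = [ln(340/280) + (0.049 − 0.047 + 0.49²/2)·0.75] / 0.4244 = [0.1942 + 0.0915] / 0.4244 = 0.6732 → 0.67
N(d₁) = N(0.67) = 0.7486
Δ_put = e^(−qT)·(N(d₁) − 1) = 0.9654·(0.7486 − 1) = -0.2427

-0.2427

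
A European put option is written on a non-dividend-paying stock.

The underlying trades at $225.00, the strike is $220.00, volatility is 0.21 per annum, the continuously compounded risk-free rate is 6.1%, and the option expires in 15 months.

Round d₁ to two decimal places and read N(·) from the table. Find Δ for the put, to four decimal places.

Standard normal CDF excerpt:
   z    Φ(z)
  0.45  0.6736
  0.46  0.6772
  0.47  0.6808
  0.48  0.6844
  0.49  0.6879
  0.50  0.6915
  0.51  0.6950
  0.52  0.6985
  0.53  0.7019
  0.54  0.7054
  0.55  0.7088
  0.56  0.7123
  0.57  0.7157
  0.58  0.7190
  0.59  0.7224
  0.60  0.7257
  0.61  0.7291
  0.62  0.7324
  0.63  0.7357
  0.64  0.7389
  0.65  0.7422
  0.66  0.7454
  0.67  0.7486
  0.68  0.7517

T = 1.25;  σ√T = 0.2348
d₁ = [ln(225/220) + (0.061 + ½·0.21²)·1.25] / (σ√T) = (0.0225 + 0.1038) / 0.2348 = 0.5379 ≈ 0.54
N(d₁) = N(0.54) = 0.7054
Δ_put = N(d₁) − 1 = 0.7054 − 1 = -0.2946

-0.2946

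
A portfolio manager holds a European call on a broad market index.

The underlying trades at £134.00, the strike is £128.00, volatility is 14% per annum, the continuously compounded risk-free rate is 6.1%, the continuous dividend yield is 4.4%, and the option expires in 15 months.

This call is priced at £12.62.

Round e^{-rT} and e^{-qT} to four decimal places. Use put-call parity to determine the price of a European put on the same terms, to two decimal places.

e^(−qT) = e^(−0.044·1.25) = 0.9465;  e^(−rT) = e^(−0.061·1.25) = 0.9266
Put-call parity: C − P = S·e^(−qT) − K·e^(−rT) = 134·0.9465 − 128·0.9266 = 126.8310 − 118.6048 = 8.2262
P = C − (C − P) = 12.62 − (8.2262) = 4.3938

£4.39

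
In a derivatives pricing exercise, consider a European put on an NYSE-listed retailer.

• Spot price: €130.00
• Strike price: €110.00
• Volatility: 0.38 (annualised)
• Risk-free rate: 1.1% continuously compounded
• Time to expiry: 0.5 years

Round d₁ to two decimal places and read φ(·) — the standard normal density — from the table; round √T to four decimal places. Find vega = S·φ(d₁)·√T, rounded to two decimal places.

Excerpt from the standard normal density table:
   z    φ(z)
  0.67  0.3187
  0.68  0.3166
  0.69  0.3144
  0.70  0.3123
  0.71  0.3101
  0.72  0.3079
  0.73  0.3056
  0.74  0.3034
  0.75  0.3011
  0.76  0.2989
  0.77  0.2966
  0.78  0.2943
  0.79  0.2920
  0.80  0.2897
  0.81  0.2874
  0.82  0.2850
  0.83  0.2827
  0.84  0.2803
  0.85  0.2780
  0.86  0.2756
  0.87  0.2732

27.05

σ√T = 0.38·√0.5 = 0.2687
d₁ = [ln(130/110) + (0.011 + 0.38²/2)·0.5] / 0.2687 = [0.1671 + 0.0416] / 0.2687 = 0.7765 → 0.78
√T = √0.5 = 0.7071
φ(d₁) = φ(0.78) = 0.2943
vega = S·φ(d₁)·√T = 130·0.2943·0.7071 = 27.0529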